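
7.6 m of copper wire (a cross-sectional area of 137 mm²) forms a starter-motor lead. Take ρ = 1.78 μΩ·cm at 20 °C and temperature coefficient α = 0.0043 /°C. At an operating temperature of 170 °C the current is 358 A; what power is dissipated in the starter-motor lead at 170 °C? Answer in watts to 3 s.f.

208 W

ρ = 1.78 μΩ·cm = 1.78×10^-8 Ω·m
A = 137 mm² = 1.370e-04 m²
R₍20₎ = ρL/A = (1.78×10^-8)(7.6)/(1.370e-04) = 9.874×10^-4 Ω
R₍170₎ = R₍20₎(1 + αΔT) = 9.874×10^-4 × (1 + 0.0043×150) = 0.001624 Ω
P = I²R = (358)² × 0.001624 = 208 W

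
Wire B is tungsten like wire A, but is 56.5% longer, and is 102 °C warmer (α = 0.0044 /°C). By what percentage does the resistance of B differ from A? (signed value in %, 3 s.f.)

R ∝ ρL/d² with ρ ∝ (1+αΔT), so R_B/R_A = (1 + 56.5/100) × (1 + 0.0044×102)
= 1.565 × 1.449 = 2.267
(R_B − R_A)/R_A = 2.267 − 1 = 127%

127%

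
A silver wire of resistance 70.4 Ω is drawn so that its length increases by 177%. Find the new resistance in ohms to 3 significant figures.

540 Ω

k = 1 + 177/100 = 2.77; volume constant ⇒ A' = A/k, so R' = k²R.
R' = 7.673 × 70.4 = 540 Ω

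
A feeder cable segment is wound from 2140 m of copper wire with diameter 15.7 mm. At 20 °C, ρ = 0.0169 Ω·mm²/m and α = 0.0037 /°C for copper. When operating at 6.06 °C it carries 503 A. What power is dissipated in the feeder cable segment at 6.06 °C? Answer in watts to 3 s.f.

ρ = 0.0169 Ω·mm²/m = 1.69×10^-8 Ω·m
A = π(d/2)² = π(7.8500e-03 m)² = 1.936e-04 m²
R₍20₎ = ρL/A = (1.69×10^-8)(2140)/(1.936e-04) = 0.1868 Ω
R₍6.06₎ = R₍20₎(1 + αΔT) = 0.1868 × (1 + 0.0037×-13.9) = 0.1772 Ω
P = I²R = (503)² × 0.1772 = 44800 W

44800 W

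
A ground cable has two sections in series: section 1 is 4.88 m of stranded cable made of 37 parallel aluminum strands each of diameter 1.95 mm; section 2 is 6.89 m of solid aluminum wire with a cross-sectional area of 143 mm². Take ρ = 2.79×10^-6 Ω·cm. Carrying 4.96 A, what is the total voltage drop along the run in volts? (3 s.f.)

ρ = 2.79×10^-6 Ω·cm = 2.79×10^-8 Ω·m
Section 1: A_strand = π(9.7500e-04)² = 2.986e-06 m²; R₁ = ρL/(N·A_s) = (2.79×10^-8)(4.88)/(37×2.986e-06) = 0.001232 Ω
Section 2: A = 143 mm² = 1.430e-04 m²
R₂ = (2.79×10^-8)(6.89)/(1.430e-04) = 0.001344 Ω
R = R₁ + R₂ = 0.002576 Ω
V = IR = 4.96 × 0.002576 = 0.0128 V

0.0128 V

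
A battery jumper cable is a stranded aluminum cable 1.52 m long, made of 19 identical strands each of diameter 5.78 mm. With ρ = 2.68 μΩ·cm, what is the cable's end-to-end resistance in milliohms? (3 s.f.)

0.0817 mΩ

ρ = 2.68 μΩ·cm = 2.68×10^-8 Ω·m
A_strand = π(2.8900e-03 m)² = 2.624e-05 m²
R_strand = ρL/A = (2.68×10^-8)(1.52)/(2.624e-05) = 0.001553 Ω
R_total = R_strand/N = 0.001553/19 = 0.0817 mΩ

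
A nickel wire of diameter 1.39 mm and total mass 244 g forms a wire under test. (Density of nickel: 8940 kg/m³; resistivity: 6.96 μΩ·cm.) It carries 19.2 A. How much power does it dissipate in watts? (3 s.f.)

ρ = 6.96 μΩ·cm = 6.96×10^-8 Ω·m
A = π(d/2)² = π(6.9500e-04 m)² = 1.5175e-06 m²
L = m/(density·A) = 0.244/(8940×1.5175e-06) = 17.99 m
R = ρL/A = (6.96×10^-8)(17.99)/(1.5175e-06) = 0.8249 Ω
P = I²R = (19.2)² × 0.8249 = 304 W

304 W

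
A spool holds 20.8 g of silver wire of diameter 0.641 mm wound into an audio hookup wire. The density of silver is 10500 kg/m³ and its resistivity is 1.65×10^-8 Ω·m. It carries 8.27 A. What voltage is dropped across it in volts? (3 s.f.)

A = π(d/2)² = π(3.2050e-04 m)² = 3.2271e-07 m²
L = m/(density·A) = 0.0208/(10500×3.2271e-07) = 6.139 m
R = ρL/A = (1.65×10^-8)(6.139)/(3.2271e-07) = 0.3139 Ω
V = IR = 8.27 × 0.3139 = 2.60 V

2.60 V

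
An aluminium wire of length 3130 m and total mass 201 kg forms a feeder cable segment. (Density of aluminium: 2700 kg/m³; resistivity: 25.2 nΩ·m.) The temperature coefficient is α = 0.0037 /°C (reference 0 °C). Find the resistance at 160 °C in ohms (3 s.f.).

ρ = 25.2 nΩ·m = 2.52×10^-8 Ω·m
A = m/(density·L) = 201/(2700×3130) = 2.3784e-05 m²
R = ρL/A = (2.52×10^-8)(3130)/(2.3784e-05) = 3.316 Ω
R(160 °C) = 3.316 × (1 + 0.0037×160) = 5.28 Ω

5.28 Ω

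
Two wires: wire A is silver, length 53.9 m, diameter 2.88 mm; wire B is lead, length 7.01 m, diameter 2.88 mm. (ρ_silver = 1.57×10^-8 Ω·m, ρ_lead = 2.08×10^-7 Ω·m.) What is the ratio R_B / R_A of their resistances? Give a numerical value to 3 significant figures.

1.72

R ∝ ρL/d², so R_B/R_A = (ρ_B/ρ_A) × (L_B/L_A)
= (2.08×10^-7/1.57×10^-8) × (7.01/53.9) = 1.72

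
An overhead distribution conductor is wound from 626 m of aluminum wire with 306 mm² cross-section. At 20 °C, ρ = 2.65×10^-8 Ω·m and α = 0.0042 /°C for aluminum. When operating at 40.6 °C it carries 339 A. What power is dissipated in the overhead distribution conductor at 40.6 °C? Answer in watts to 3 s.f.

A = 306 mm² = 3.060e-04 m²
R₍20₎ = ρL/A = (2.65×10^-8)(626)/(3.060e-04) = 0.05421 Ω
R₍40.6₎ = R₍20₎(1 + αΔT) = 0.05421 × (1 + 0.0042×20.6) = 0.0589 Ω
P = I²R = (339)² × 0.0589 = 6770 W

6770 W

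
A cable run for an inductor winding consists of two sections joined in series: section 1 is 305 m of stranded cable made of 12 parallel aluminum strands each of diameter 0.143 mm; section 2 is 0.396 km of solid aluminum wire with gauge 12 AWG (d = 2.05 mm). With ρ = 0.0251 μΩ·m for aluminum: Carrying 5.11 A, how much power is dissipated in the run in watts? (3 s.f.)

1120 W

ρ = 0.0251 μΩ·m = 2.51×10^-8 Ω·m
Section 1: A_strand = π(7.1500e-05)² = 1.606e-08 m²; R₁ = ρL/(N·A_s) = (2.51×10^-8)(305)/(12×1.606e-08) = 39.72 Ω
Section 2: A = π(2.05/2 mm)² = π(1.0250e-03 m)² = 3.301e-06 m²
R₂ = (2.51×10^-8)(396)/(3.301e-06) = 3.011 Ω
R = R₁ + R₂ = 42.73 Ω
P = I²R = (5.11)² × 42.73 = 1120 W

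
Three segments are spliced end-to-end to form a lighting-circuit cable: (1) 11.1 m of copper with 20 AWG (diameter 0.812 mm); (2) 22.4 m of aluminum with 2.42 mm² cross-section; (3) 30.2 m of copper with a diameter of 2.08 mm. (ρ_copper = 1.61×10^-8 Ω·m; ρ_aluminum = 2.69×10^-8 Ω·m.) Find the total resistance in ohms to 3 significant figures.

0.737 Ω

Seg 1: A = π(0.812/2 mm)² = π(4.0600e-04 m)² = 5.178e-07 m²
R_1 = (1.61×10^-8)(11.1)/(5.178e-07) = 0.3451 Ω
Seg 2: A = 2.42 mm² = 2.420e-06 m²
R_2 = (2.69×10^-8)(22.4)/(2.420e-06) = 0.249 Ω
Seg 3: A = π(d/2)² = π(1.0400e-03 m)² = 3.398e-06 m²
R_3 = (1.61×10^-8)(30.2)/(3.398e-06) = 0.1431 Ω
R_total = R_1 + R_2 + R_3 = 0.737 Ω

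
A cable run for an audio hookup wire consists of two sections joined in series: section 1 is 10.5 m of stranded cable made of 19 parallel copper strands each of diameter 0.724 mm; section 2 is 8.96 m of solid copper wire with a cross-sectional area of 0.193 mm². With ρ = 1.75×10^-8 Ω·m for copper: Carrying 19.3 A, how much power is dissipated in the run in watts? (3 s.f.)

Section 1: A_strand = π(3.6200e-04)² = 4.117e-07 m²; R₁ = ρL/(N·A_s) = (1.75×10^-8)(10.5)/(19×4.117e-07) = 0.02349 Ω
Section 2: A = 0.193 mm² = 1.930e-07 m²
R₂ = (1.75×10^-8)(8.96)/(1.930e-07) = 0.8124 Ω
R = R₁ + R₂ = 0.8359 Ω
P = I²R = (19.3)² × 0.8359 = 311 W

311 W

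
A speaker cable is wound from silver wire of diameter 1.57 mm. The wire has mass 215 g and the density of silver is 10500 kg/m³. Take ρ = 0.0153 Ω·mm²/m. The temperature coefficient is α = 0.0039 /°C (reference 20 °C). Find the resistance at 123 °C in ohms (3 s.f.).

ρ = 0.0153 Ω·mm²/m = 1.53×10^-8 Ω·m
A = π(d/2)² = π(7.8500e-04 m)² = 1.9359e-06 m²
L = m/(density·A) = 0.215/(10500×1.9359e-06) = 10.58 m
R = ρL/A = (1.53×10^-8)(10.58)/(1.9359e-06) = 0.08359 Ω
R(123 °C) = 0.08359 × (1 + 0.0039×103) = 0.117 Ω

0.117 Ω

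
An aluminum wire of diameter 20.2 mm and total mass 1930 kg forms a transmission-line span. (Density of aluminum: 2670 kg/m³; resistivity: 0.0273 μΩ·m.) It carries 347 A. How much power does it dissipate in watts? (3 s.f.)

23100 W

ρ = 0.0273 μΩ·m = 2.73×10^-8 Ω·m
A = π(d/2)² = π(1.0100e-02 m)² = 3.2047e-04 m²
L = m/(density·A) = 1930/(2670×3.2047e-04) = 2256 m
R = ρL/A = (2.73×10^-8)(2256)/(3.2047e-04) = 0.1921 Ω
P = I²R = (347)² × 0.1921 = 23100 W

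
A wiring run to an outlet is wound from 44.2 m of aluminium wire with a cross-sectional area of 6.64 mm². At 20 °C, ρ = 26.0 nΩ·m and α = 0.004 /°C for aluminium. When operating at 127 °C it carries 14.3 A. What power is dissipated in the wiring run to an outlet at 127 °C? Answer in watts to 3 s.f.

50.5 W

ρ = 26.0 nΩ·m = 2.60×10^-8 Ω·m
A = 6.64 mm² = 6.640e-06 m²
R₍20₎ = ρL/A = (2.60×10^-8)(44.2)/(6.640e-06) = 0.1731 Ω
R₍127₎ = R₍20₎(1 + αΔT) = 0.1731 × (1 + 0.004×107) = 0.2471 Ω
P = I²R = (14.3)² × 0.2471 = 50.5 W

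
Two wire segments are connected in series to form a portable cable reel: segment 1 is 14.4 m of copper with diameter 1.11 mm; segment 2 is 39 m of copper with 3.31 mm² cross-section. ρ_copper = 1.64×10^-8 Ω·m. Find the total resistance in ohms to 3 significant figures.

0.437 Ω

Segment 1: A = π(d/2)² = π(5.5500e-04 m)² = 9.677e-07 m²
R₁ = ρL/A = (1.64×10^-8)(14.4)/(9.677e-07) = 0.244 Ω
Segment 2: A = 3.31 mm² = 3.310e-06 m²
R₂ = (1.64×10^-8)(39)/(3.310e-06) = 0.1932 Ω
R = R₁ + R₂ = 0.437 Ω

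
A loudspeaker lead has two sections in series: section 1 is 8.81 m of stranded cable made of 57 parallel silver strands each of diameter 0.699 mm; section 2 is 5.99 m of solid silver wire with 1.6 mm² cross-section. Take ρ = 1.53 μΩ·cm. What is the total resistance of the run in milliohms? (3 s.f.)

ρ = 1.53 μΩ·cm = 1.53×10^-8 Ω·m
Section 1: A_strand = π(3.4950e-04)² = 3.837e-07 m²; R₁ = ρL/(N·A_s) = (1.53×10^-8)(8.81)/(57×3.837e-07) = 0.006162 Ω
Section 2: A = 1.6 mm² = 1.600e-06 m²
R₂ = (1.53×10^-8)(5.99)/(1.600e-06) = 0.05728 Ω
R = R₁ + R₂ = 63.4 mΩ

63.4 mΩ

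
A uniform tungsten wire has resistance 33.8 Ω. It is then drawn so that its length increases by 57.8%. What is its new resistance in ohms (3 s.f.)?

k = 1 + 57.8/100 = 1.578; volume constant ⇒ A' = A/k, so R' = k²R.
R' = 2.49 × 33.8 = 84.2 Ω

84.2 Ω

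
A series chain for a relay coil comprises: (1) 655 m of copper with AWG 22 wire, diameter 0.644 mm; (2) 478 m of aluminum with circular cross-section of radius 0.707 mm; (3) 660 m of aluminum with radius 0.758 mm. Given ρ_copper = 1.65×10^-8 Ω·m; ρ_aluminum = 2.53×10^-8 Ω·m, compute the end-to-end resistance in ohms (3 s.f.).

Seg 1: A = π(0.644/2 mm)² = π(3.2200e-04 m)² = 3.257e-07 m²
R_1 = (1.65×10^-8)(655)/(3.257e-07) = 33.18 Ω
Seg 2: A = πr² = π(7.0700e-04 m)² = 1.570e-06 m²
R_2 = (2.53×10^-8)(478)/(1.570e-06) = 7.701 Ω
Seg 3: A = πr² = π(7.5800e-04 m)² = 1.805e-06 m²
R_3 = (2.53×10^-8)(660)/(1.805e-06) = 9.251 Ω
R_total = R_1 + R_2 + R_3 = 50.1 Ω

50.1 Ω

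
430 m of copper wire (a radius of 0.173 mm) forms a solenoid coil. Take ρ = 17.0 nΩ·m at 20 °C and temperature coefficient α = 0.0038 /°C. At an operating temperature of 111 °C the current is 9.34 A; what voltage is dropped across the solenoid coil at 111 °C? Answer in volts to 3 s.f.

ρ = 17.0 nΩ·m = 1.70×10^-8 Ω·m
A = πr² = π(1.7300e-04 m)² = 9.402e-08 m²
R₍20₎ = ρL/A = (1.70×10^-8)(430)/(9.402e-08) = 77.75 Ω
R₍111₎ = R₍20₎(1 + αΔT) = 77.75 × (1 + 0.0038×91) = 104.6 Ω
V = IR = 9.34 × 104.6 = 977 V

977 V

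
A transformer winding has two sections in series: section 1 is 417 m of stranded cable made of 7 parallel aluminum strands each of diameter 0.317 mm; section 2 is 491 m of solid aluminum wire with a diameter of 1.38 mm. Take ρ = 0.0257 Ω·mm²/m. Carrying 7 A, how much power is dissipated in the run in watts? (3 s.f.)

1360 W

ρ = 0.0257 Ω·mm²/m = 2.57×10^-8 Ω·m
Section 1: A_strand = π(1.5850e-04)² = 7.892e-08 m²; R₁ = ρL/(N·A_s) = (2.57×10^-8)(417)/(7×7.892e-08) = 19.4 Ω
Section 2: A = π(d/2)² = π(6.9000e-04 m)² = 1.496e-06 m²
R₂ = (2.57×10^-8)(491)/(1.496e-06) = 8.437 Ω
R = R₁ + R₂ = 27.83 Ω
P = I²R = (7)² × 27.83 = 1360 W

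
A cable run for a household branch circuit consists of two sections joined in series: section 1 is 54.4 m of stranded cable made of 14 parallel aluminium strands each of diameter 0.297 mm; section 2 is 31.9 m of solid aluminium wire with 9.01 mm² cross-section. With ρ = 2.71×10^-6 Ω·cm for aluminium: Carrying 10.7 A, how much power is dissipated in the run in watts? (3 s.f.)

185 W

ρ = 2.71×10^-6 Ω·cm = 2.71×10^-8 Ω·m
Section 1: A_strand = π(1.4850e-04)² = 6.928e-08 m²; R₁ = ρL/(N·A_s) = (2.71×10^-8)(54.4)/(14×6.928e-08) = 1.52 Ω
Section 2: A = 9.01 mm² = 9.010e-06 m²
R₂ = (2.71×10^-8)(31.9)/(9.010e-06) = 0.09595 Ω
R = R₁ + R₂ = 1.616 Ω
P = I²R = (10.7)² × 1.616 = 185 W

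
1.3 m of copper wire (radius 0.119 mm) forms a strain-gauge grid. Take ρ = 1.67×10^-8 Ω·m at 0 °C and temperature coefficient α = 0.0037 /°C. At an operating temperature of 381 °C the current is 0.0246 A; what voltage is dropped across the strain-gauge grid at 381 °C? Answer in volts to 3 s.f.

0.0289 V

A = πr² = π(1.1900e-04 m)² = 4.449e-08 m²
R₍0₎ = ρL/A = (1.67×10^-8)(1.3)/(4.449e-08) = 0.488 Ω
R₍381₎ = R₍0₎(1 + αΔT) = 0.488 × (1 + 0.0037×381) = 1.176 Ω
V = IR = 0.0246 × 1.176 = 0.0289 V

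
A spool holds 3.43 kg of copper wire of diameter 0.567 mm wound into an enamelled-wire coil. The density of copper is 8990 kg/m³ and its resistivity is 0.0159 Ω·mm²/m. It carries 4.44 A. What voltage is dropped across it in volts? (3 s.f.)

422 V

ρ = 0.0159 Ω·mm²/m = 1.59×10^-8 Ω·m
A = π(d/2)² = π(2.8350e-04 m)² = 2.5250e-07 m²
L = m/(density·A) = 3.43/(8990×2.5250e-07) = 1511 m
R = ρL/A = (1.59×10^-8)(1511)/(2.5250e-07) = 95.15 Ω
V = IR = 4.44 × 95.15 = 422 V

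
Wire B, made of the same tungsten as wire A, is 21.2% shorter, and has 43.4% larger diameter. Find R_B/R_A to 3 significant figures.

0.383

R ∝ L/d², so R_B/R_A = (1 − 21.2/100) × (1 + 43.4/100)⁻²
= 0.788 × 0.4863 = 0.383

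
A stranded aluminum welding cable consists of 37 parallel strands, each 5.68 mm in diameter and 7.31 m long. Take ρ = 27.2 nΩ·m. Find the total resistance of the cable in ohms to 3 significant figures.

2.12×10^-4 Ω

ρ = 27.2 nΩ·m = 2.72×10^-8 Ω·m
A_strand = π(2.8400e-03 m)² = 2.534e-05 m²
R_strand = ρL/A = (2.72×10^-8)(7.31)/(2.534e-05) = 0.007847 Ω
R_total = R_strand/N = 0.007847/37 = 2.12×10^-4 Ω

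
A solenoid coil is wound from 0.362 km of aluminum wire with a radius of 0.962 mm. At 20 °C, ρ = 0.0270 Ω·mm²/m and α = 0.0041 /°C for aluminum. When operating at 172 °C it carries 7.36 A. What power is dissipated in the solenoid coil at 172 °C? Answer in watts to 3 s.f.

ρ = 0.0270 Ω·mm²/m = 2.70×10^-8 Ω·m
A = πr² = π(9.6200e-04 m)² = 2.907e-06 m²
R₍20₎ = ρL/A = (2.70×10^-8)(362)/(2.907e-06) = 3.362 Ω
R₍172₎ = R₍20₎(1 + αΔT) = 3.362 × (1 + 0.0041×152) = 5.457 Ω
P = I²R = (7.36)² × 5.457 = 296 W

296 W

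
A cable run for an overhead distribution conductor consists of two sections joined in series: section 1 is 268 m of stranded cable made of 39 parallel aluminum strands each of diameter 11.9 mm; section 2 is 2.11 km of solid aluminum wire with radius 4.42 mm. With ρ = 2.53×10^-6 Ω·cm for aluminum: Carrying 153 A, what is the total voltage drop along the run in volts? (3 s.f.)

ρ = 2.53×10^-6 Ω·cm = 2.53×10^-8 Ω·m
Section 1: A_strand = π(5.9500e-03)² = 1.112e-04 m²; R₁ = ρL/(N·A_s) = (2.53×10^-8)(268)/(39×1.112e-04) = 0.001563 Ω
Section 2: A = πr² = π(4.4200e-03 m)² = 6.138e-05 m²
R₂ = (2.53×10^-8)(2110)/(6.138e-05) = 0.8698 Ω
R = R₁ + R₂ = 0.8713 Ω
V = IR = 153 × 0.8713 = 133 V

133 V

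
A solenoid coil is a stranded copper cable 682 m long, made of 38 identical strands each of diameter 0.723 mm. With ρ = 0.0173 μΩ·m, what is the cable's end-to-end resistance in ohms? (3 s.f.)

0.756 Ω

ρ = 0.0173 μΩ·m = 1.73×10^-8 Ω·m
A_strand = π(3.6150e-04 m)² = 4.106e-07 m²
R_strand = ρL/A = (1.73×10^-8)(682)/(4.106e-07) = 28.74 Ω
R_total = R_strand/N = 28.74/38 = 0.756 Ω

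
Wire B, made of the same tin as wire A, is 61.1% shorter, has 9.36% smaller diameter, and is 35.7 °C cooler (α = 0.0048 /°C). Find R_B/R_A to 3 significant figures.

0.392

R ∝ ρL/d² with ρ ∝ (1+αΔT), so R_B/R_A = (1 − 61.1/100) × (1 − 9.36/100)⁻² × (1 − 0.0048×35.7)
= 0.389 × 1.217 × 0.8286 = 0.392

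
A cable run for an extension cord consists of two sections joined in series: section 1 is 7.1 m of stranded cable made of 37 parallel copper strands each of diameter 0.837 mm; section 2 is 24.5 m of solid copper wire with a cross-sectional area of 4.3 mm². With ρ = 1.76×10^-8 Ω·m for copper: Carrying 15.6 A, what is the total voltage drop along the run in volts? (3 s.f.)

Section 1: A_strand = π(4.1850e-04)² = 5.502e-07 m²; R₁ = ρL/(N·A_s) = (1.76×10^-8)(7.1)/(37×5.502e-07) = 0.006138 Ω
Section 2: A = 4.3 mm² = 4.300e-06 m²
R₂ = (1.76×10^-8)(24.5)/(4.300e-06) = 0.1003 Ω
R = R₁ + R₂ = 0.1064 Ω
V = IR = 15.6 × 0.1064 = 1.66 V

1.66 V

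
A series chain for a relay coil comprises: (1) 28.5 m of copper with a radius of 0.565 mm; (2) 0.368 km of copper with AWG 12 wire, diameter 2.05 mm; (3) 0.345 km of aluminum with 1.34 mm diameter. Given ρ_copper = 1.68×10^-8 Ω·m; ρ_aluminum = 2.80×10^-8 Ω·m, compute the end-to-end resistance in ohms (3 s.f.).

9.20 Ω

Seg 1: A = πr² = π(5.6500e-04 m)² = 1.003e-06 m²
R_1 = (1.68×10^-8)(28.5)/(1.003e-06) = 0.4774 Ω
Seg 2: A = π(2.05/2 mm)² = π(1.0250e-03 m)² = 3.301e-06 m²
R_2 = (1.68×10^-8)(368)/(3.301e-06) = 1.873 Ω
Seg 3: A = π(d/2)² = π(6.7000e-04 m)² = 1.410e-06 m²
R_3 = (2.80×10^-8)(345)/(1.410e-06) = 6.85 Ω
R_total = R_1 + R_2 + R_3 = 9.20 Ω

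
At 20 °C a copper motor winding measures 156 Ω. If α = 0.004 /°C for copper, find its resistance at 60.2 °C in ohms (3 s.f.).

181 Ω

ΔT = 60.2 − 20 = 40.2 °C
R = R₀(1 + αΔT) = 156 × (1 + 0.004×40.2) = 156 × 1.161 = 181 Ω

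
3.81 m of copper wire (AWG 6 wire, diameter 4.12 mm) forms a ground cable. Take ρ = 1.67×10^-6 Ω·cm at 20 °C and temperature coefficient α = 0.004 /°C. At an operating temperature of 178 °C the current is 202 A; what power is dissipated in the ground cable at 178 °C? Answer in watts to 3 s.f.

ρ = 1.67×10^-6 Ω·cm = 1.67×10^-8 Ω·m
A = π(4.12/2 mm)² = π(2.0600e-03 m)² = 1.333e-05 m²
R₍20₎ = ρL/A = (1.67×10^-8)(3.81)/(1.333e-05) = 0.004773 Ω
R₍178₎ = R₍20₎(1 + αΔT) = 0.004773 × (1 + 0.004×158) = 0.007789 Ω
P = I²R = (202)² × 0.007789 = 318 W

318 W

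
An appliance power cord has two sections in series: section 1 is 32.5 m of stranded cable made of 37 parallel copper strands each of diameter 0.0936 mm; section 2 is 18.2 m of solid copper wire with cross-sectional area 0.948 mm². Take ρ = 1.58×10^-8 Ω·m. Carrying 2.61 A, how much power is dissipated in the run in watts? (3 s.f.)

Section 1: A_strand = π(4.6800e-05)² = 6.881e-09 m²; R₁ = ρL/(N·A_s) = (1.58×10^-8)(32.5)/(37×6.881e-09) = 2.017 Ω
Section 2: A = 0.948 mm² = 9.480e-07 m²
R₂ = (1.58×10^-8)(18.2)/(9.480e-07) = 0.3033 Ω
R = R₁ + R₂ = 2.32 Ω
P = I²R = (2.61)² × 2.32 = 15.8 W

15.8 W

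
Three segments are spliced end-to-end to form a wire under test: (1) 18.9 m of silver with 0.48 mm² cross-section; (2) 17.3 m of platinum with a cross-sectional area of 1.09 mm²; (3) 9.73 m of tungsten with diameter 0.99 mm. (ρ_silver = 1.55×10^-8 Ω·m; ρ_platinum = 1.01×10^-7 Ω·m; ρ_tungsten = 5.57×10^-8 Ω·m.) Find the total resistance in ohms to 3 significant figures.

2.92 Ω

Seg 1: A = 0.48 mm² = 4.800e-07 m²
R_1 = (1.55×10^-8)(18.9)/(4.800e-07) = 0.6103 Ω
Seg 2: A = 1.09 mm² = 1.090e-06 m²
R_2 = (1.01×10^-7)(17.3)/(1.090e-06) = 1.603 Ω
Seg 3: A = π(d/2)² = π(4.9500e-04 m)² = 7.698e-07 m²
R_3 = (5.57×10^-8)(9.73)/(7.698e-07) = 0.7041 Ω
R_total = R_1 + R_2 + R_3 = 2.92 Ω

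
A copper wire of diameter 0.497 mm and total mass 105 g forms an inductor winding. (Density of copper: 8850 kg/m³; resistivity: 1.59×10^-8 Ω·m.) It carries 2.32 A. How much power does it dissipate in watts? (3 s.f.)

A = π(d/2)² = π(2.4850e-04 m)² = 1.9400e-07 m²
L = m/(density·A) = 0.105/(8850×1.9400e-07) = 61.16 m
R = ρL/A = (1.59×10^-8)(61.16)/(1.9400e-07) = 5.012 Ω
P = I²R = (2.32)² × 5.012 = 27.0 W

27.0 W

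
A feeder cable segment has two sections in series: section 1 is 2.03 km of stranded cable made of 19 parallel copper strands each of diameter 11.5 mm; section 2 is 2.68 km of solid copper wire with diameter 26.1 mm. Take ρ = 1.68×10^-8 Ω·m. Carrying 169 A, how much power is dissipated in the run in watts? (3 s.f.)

Section 1: A_strand = π(5.7500e-03)² = 1.039e-04 m²; R₁ = ρL/(N·A_s) = (1.68×10^-8)(2030)/(19×1.039e-04) = 0.01728 Ω
Section 2: A = π(d/2)² = π(1.3050e-02 m)² = 5.350e-04 m²
R₂ = (1.68×10^-8)(2680)/(5.350e-04) = 0.08415 Ω
R = R₁ + R₂ = 0.1014 Ω
P = I²R = (169)² × 0.1014 = 2900 W

2900 W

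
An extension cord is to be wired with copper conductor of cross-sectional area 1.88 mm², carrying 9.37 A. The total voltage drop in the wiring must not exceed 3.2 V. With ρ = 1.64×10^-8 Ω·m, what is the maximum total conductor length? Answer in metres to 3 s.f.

39.1 m

A = 1.88 mm² = 1.880e-06 m²
L_max = V_max·A/(1·ρI) = (3.2)(1.880e-06)/(1.64×10^-8×9.37) = 39.1 m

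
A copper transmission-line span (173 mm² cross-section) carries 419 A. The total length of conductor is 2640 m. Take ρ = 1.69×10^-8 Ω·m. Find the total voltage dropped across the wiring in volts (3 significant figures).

A = 173 mm² = 1.730e-04 m²
R = ρL/A = (1.69×10^-8)(2640)/(1.730e-04) = 0.2579 Ω
V = IR = 419 × 0.2579 = 108 V

108 V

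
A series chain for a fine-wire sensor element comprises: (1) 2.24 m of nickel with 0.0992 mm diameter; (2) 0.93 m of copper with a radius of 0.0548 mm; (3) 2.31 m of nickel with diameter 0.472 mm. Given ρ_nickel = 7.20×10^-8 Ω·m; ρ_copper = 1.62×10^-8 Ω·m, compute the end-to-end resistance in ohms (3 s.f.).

23.4 Ω

Seg 1: A = π(d/2)² = π(4.9600e-05 m)² = 7.729e-09 m²
R_1 = (7.20×10^-8)(2.24)/(7.729e-09) = 20.87 Ω
Seg 2: A = πr² = π(5.4800e-05 m)² = 9.434e-09 m²
R_2 = (1.62×10^-8)(0.93)/(9.434e-09) = 1.597 Ω
Seg 3: A = π(d/2)² = π(2.3600e-04 m)² = 1.750e-07 m²
R_3 = (7.20×10^-8)(2.31)/(1.750e-07) = 0.9505 Ω
R_total = R_1 + R_2 + R_3 = 23.4 Ω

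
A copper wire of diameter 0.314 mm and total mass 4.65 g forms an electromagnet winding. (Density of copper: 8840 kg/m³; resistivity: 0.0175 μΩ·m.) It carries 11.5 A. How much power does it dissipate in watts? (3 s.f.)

ρ = 0.0175 μΩ·m = 1.75×10^-8 Ω·m
A = π(d/2)² = π(1.5700e-04 m)² = 7.7437e-08 m²
L = m/(density·A) = 0.00465/(8840×7.7437e-08) = 6.793 m
R = ρL/A = (1.75×10^-8)(6.793)/(7.7437e-08) = 1.535 Ω
P = I²R = (11.5)² × 1.535 = 203 W

203 W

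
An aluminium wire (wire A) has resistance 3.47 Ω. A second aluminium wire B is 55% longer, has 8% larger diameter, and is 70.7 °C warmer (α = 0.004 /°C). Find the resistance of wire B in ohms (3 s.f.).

5.92 Ω

R ∝ ρL/d² with ρ ∝ (1+αΔT), so R_B/R_A = (1 + 55/100) × (1 + 8/100)⁻² × (1 + 0.004×70.7)
= 1.55 × 0.8573 × 1.283 = 1.705
R_B = 1.705 × 3.47 = 5.92 Ω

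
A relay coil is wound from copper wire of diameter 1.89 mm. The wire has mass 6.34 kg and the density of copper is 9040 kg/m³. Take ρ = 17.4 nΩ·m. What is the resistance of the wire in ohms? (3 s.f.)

1.55 Ω

ρ = 17.4 nΩ·m = 1.74×10^-8 Ω·m
A = π(d/2)² = π(9.4500e-04 m)² = 2.8055e-06 m²
L = m/(density·A) = 6.34/(9040×2.8055e-06) = 250 m
R = ρL/A = (1.74×10^-8)(250)/(2.8055e-06) = 1.55 Ω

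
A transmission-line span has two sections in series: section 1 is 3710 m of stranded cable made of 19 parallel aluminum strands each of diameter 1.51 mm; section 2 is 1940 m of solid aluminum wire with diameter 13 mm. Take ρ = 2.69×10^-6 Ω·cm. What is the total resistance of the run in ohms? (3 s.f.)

ρ = 2.69×10^-6 Ω·cm = 2.69×10^-8 Ω·m
Section 1: A_strand = π(7.5500e-04)² = 1.791e-06 m²; R₁ = ρL/(N·A_s) = (2.69×10^-8)(3710)/(19×1.791e-06) = 2.933 Ω
Section 2: A = π(d/2)² = π(6.5000e-03 m)² = 1.327e-04 m²
R₂ = (2.69×10^-8)(1940)/(1.327e-04) = 0.3932 Ω
R = R₁ + R₂ = 3.33 Ω

3.33 Ω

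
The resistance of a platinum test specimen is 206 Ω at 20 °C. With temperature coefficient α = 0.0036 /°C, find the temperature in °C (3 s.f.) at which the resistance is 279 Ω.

R = R₀(1 + α(T − T₀)) ⇒ T = T₀ + (R/R₀ − 1)/α
T = 20 + (279/206 − 1)/0.0036 = 20 + (0.3544)/0.0036 = 118 °C

118 °C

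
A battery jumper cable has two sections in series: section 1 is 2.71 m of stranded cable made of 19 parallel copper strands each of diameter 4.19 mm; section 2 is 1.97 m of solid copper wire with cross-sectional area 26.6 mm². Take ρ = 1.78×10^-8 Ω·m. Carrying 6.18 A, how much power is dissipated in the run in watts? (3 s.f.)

0.0574 W

Section 1: A_strand = π(2.0950e-03)² = 1.379e-05 m²; R₁ = ρL/(N·A_s) = (1.78×10^-8)(2.71)/(19×1.379e-05) = 1.841×10^-4 Ω
Section 2: A = 26.6 mm² = 2.660e-05 m²
R₂ = (1.78×10^-8)(1.97)/(2.660e-05) = 0.001318 Ω
R = R₁ + R₂ = 0.001502 Ω
P = I²R = (6.18)² × 0.001502 = 0.0574 W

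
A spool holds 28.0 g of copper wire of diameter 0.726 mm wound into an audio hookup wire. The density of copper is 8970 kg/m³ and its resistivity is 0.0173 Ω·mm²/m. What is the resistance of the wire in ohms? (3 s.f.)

ρ = 0.0173 Ω·mm²/m = 1.73×10^-8 Ω·m
A = π(d/2)² = π(3.6300e-04 m)² = 4.1396e-07 m²
L = m/(density·A) = 0.028/(8970×4.1396e-07) = 7.541 m
R = ρL/A = (1.73×10^-8)(7.541)/(4.1396e-07) = 0.315 Ω

0.315 Ω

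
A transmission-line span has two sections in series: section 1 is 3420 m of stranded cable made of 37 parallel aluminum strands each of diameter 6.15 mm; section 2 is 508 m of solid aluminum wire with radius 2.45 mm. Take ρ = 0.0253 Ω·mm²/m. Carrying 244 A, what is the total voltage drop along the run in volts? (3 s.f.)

ρ = 0.0253 Ω·mm²/m = 2.53×10^-8 Ω·m
Section 1: A_strand = π(3.0750e-03)² = 2.971e-05 m²; R₁ = ρL/(N·A_s) = (2.53×10^-8)(3420)/(37×2.971e-05) = 0.07872 Ω
Section 2: A = πr² = π(2.4500e-03 m)² = 1.886e-05 m²
R₂ = (2.53×10^-8)(508)/(1.886e-05) = 0.6816 Ω
R = R₁ + R₂ = 0.7603 Ω
V = IR = 244 × 0.7603 = 186 V

186 V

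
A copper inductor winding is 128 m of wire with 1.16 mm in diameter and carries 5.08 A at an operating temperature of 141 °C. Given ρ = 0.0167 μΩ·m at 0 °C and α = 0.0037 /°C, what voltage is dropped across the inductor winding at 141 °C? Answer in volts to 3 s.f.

ρ = 0.0167 μΩ·m = 1.67×10^-8 Ω·m
A = π(d/2)² = π(5.8000e-04 m)² = 1.057e-06 m²
R₍0₎ = ρL/A = (1.67×10^-8)(128)/(1.057e-06) = 2.023 Ω
R₍141₎ = R₍0₎(1 + αΔT) = 2.023 × (1 + 0.0037×141) = 3.078 Ω
V = IR = 5.08 × 3.078 = 15.6 V

15.6 V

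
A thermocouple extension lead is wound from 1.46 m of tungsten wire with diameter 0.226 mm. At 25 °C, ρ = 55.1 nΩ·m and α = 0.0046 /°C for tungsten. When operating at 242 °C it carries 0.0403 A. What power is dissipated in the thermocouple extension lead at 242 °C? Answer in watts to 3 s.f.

0.00651 W

ρ = 55.1 nΩ·m = 5.51×10^-8 Ω·m
A = π(d/2)² = π(1.1300e-04 m)² = 4.011e-08 m²
R₍25₎ = ρL/A = (5.51×10^-8)(1.46)/(4.011e-08) = 2.005 Ω
R₍242₎ = R₍25₎(1 + αΔT) = 2.005 × (1 + 0.0046×217) = 4.007 Ω
P = I²R = (0.0403)² × 4.007 = 0.00651 W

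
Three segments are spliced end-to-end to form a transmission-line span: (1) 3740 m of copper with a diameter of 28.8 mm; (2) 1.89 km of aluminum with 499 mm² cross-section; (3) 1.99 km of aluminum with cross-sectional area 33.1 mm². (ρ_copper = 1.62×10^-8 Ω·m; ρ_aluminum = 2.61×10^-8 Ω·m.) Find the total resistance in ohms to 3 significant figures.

1.76 Ω

Seg 1: A = π(d/2)² = π(1.4400e-02 m)² = 6.514e-04 m²
R_1 = (1.62×10^-8)(3740)/(6.514e-04) = 0.09301 Ω
Seg 2: A = 499 mm² = 4.990e-04 m²
R_2 = (2.61×10^-8)(1890)/(4.990e-04) = 0.09886 Ω
Seg 3: A = 33.1 mm² = 3.310e-05 m²
R_3 = (2.61×10^-8)(1990)/(3.310e-05) = 1.569 Ω
R_total = R_1 + R_2 + R_3 = 1.76 Ω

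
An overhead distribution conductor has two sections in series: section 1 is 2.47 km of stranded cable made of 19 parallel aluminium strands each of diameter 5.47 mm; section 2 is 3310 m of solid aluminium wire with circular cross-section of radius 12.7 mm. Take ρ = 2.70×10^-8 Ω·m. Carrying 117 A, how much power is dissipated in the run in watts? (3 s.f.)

4460 W

Section 1: A_strand = π(2.7350e-03)² = 2.350e-05 m²; R₁ = ρL/(N·A_s) = (2.70×10^-8)(2470)/(19×2.350e-05) = 0.1494 Ω
Section 2: A = πr² = π(1.2700e-02 m)² = 5.067e-04 m²
R₂ = (2.70×10^-8)(3310)/(5.067e-04) = 0.1764 Ω
R = R₁ + R₂ = 0.3257 Ω
P = I²R = (117)² × 0.3257 = 4460 W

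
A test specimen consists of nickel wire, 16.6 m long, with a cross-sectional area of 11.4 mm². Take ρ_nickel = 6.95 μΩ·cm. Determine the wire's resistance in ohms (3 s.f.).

ρ = 6.95 μΩ·cm = 6.95×10^-8 Ω·m
A = 11.4 mm² = 1.140e-05 m²
R = ρL/A = (6.95×10^-8)(16.6 m)/(1.140e-05 m²) = 0.101 Ω

0.101 Ω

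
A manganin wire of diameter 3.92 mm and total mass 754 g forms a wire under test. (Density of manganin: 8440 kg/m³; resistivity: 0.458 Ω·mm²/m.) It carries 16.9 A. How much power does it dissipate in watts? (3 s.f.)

80.2 W

ρ = 0.458 Ω·mm²/m = 4.58×10^-7 Ω·m
A = π(d/2)² = π(1.9600e-03 m)² = 1.2069e-05 m²
L = m/(density·A) = 0.754/(8440×1.2069e-05) = 7.402 m
R = ρL/A = (4.58×10^-7)(7.402)/(1.2069e-05) = 0.2809 Ω
P = I²R = (16.9)² × 0.2809 = 80.2 W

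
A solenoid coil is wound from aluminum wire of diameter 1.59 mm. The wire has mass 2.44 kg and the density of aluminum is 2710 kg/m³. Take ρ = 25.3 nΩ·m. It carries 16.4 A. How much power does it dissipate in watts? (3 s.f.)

ρ = 25.3 nΩ·m = 2.53×10^-8 Ω·m
A = π(d/2)² = π(7.9500e-04 m)² = 1.9856e-06 m²
L = m/(density·A) = 2.44/(2710×1.9856e-06) = 453.5 m
R = ρL/A = (2.53×10^-8)(453.5)/(1.9856e-06) = 5.778 Ω
P = I²R = (16.4)² × 5.778 = 1550 W

1550 W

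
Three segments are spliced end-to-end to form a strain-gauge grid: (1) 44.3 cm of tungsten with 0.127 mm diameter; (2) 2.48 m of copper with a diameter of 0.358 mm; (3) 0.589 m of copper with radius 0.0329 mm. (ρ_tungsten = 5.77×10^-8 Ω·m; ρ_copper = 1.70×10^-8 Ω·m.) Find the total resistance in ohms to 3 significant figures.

Seg 1: A = π(d/2)² = π(6.3500e-05 m)² = 1.267e-08 m²
R_1 = (5.77×10^-8)(0.443)/(1.267e-08) = 2.018 Ω
Seg 2: A = π(d/2)² = π(1.7900e-04 m)² = 1.007e-07 m²
R_2 = (1.70×10^-8)(2.48)/(1.007e-07) = 0.4188 Ω
Seg 3: A = πr² = π(3.2900e-05 m)² = 3.400e-09 m²
R_3 = (1.70×10^-8)(0.589)/(3.400e-09) = 2.945 Ω
R_total = R_1 + R_2 + R_3 = 5.38 Ω

5.38 Ω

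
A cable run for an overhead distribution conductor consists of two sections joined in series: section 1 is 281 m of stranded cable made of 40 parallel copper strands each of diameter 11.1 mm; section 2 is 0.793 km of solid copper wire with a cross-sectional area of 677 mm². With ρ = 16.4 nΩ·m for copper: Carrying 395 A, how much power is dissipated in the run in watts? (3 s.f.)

ρ = 16.4 nΩ·m = 1.64×10^-8 Ω·m
Section 1: A_strand = π(5.5500e-03)² = 9.677e-05 m²; R₁ = ρL/(N·A_s) = (1.64×10^-8)(281)/(40×9.677e-05) = 0.001191 Ω
Section 2: A = 677 mm² = 6.770e-04 m²
R₂ = (1.64×10^-8)(793)/(6.770e-04) = 0.01921 Ω
R = R₁ + R₂ = 0.0204 Ω
P = I²R = (395)² × 0.0204 = 3180 W

3180 W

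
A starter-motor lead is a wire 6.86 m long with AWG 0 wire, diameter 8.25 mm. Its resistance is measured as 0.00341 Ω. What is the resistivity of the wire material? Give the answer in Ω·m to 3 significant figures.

A = π(8.25/2 mm)² = π(4.1250e-03 m)² = 5.346e-05 m²
ρ = RA/L = (0.00341)(5.346e-05)/(6.86) = 2.66×10^-8 Ω·m

2.66×10^-8 Ω·m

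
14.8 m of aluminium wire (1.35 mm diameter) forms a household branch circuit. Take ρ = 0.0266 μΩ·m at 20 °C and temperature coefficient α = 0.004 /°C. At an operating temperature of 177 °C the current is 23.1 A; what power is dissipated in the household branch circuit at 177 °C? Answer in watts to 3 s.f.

ρ = 0.0266 μΩ·m = 2.66×10^-8 Ω·m
A = π(d/2)² = π(6.7500e-04 m)² = 1.431e-06 m²
R₍20₎ = ρL/A = (2.66×10^-8)(14.8)/(1.431e-06) = 0.275 Ω
R₍177₎ = R₍20₎(1 + αΔT) = 0.275 × (1 + 0.004×157) = 0.4478 Ω
P = I²R = (23.1)² × 0.4478 = 239 W

239 W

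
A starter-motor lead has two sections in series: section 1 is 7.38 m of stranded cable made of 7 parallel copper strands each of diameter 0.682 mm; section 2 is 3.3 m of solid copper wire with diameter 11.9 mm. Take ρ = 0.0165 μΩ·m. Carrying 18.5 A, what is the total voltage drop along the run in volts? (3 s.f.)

ρ = 0.0165 μΩ·m = 1.65×10^-8 Ω·m
Section 1: A_strand = π(3.4100e-04)² = 3.653e-07 m²; R₁ = ρL/(N·A_s) = (1.65×10^-8)(7.38)/(7×3.653e-07) = 0.04762 Ω
Section 2: A = π(d/2)² = π(5.9500e-03 m)² = 1.112e-04 m²
R₂ = (1.65×10^-8)(3.3)/(1.112e-04) = 4.896×10^-4 Ω
R = R₁ + R₂ = 0.04811 Ω
V = IR = 18.5 × 0.04811 = 0.890 V

0.890 V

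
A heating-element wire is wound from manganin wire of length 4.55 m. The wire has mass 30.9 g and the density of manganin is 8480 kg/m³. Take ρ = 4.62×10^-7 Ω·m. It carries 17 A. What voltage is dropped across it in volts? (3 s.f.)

A = m/(density·L) = 0.0309/(8480×4.55) = 8.0085e-07 m²
R = ρL/A = (4.62×10^-7)(4.55)/(8.0085e-07) = 2.625 Ω
V = IR = 17 × 2.625 = 44.6 V

44.6 V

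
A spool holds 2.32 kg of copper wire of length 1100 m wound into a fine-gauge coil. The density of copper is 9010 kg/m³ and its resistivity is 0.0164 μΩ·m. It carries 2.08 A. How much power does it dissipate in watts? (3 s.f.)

ρ = 0.0164 μΩ·m = 1.64×10^-8 Ω·m
A = m/(density·L) = 2.32/(9010×1100) = 2.3408e-07 m²
R = ρL/A = (1.64×10^-8)(1100)/(2.3408e-07) = 77.07 Ω
P = I²R = (2.08)² × 77.07 = 333 W

333 W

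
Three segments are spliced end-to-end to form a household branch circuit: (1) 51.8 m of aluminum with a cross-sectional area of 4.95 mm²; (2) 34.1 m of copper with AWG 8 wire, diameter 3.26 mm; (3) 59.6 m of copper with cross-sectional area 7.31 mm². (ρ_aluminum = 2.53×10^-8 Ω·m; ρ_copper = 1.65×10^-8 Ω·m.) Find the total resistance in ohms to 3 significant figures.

Seg 1: A = 4.95 mm² = 4.950e-06 m²
R_1 = (2.53×10^-8)(51.8)/(4.950e-06) = 0.2648 Ω
Seg 2: A = π(3.26/2 mm)² = π(1.6300e-03 m)² = 8.347e-06 m²
R_2 = (1.65×10^-8)(34.1)/(8.347e-06) = 0.06741 Ω
Seg 3: A = 7.31 mm² = 7.310e-06 m²
R_3 = (1.65×10^-8)(59.6)/(7.310e-06) = 0.1345 Ω
R_total = R_1 + R_2 + R_3 = 0.467 Ω

0.467 Ω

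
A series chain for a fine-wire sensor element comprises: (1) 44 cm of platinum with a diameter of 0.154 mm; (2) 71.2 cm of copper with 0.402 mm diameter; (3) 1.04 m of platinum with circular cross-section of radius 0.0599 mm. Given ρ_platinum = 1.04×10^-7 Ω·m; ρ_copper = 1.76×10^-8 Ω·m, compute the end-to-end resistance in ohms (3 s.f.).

Seg 1: A = π(d/2)² = π(7.7000e-05 m)² = 1.863e-08 m²
R_1 = (1.04×10^-7)(0.44)/(1.863e-08) = 2.457 Ω
Seg 2: A = π(d/2)² = π(2.0100e-04 m)² = 1.269e-07 m²
R_2 = (1.76×10^-8)(0.712)/(1.269e-07) = 0.09873 Ω
Seg 3: A = πr² = π(5.9900e-05 m)² = 1.127e-08 m²
R_3 = (1.04×10^-7)(1.04)/(1.127e-08) = 9.595 Ω
R_total = R_1 + R_2 + R_3 = 12.2 Ω

12.2 Ω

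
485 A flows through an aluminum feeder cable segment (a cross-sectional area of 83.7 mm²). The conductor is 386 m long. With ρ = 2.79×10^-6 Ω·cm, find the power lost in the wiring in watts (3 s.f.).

ρ = 2.79×10^-6 Ω·cm = 2.79×10^-8 Ω·m
A = 83.7 mm² = 8.370e-05 m²
R = ρL/A = (2.79×10^-8)(386)/(8.370e-05) = 0.1287 Ω
P = I²R = (485)² × 0.1287 = 30300 W

30300 W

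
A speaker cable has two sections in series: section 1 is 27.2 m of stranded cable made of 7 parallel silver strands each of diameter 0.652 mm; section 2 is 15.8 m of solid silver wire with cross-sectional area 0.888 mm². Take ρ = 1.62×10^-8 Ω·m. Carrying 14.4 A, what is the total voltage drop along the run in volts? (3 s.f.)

Section 1: A_strand = π(3.2600e-04)² = 3.339e-07 m²; R₁ = ρL/(N·A_s) = (1.62×10^-8)(27.2)/(7×3.339e-07) = 0.1885 Ω
Section 2: A = 0.888 mm² = 8.880e-07 m²
R₂ = (1.62×10^-8)(15.8)/(8.880e-07) = 0.2882 Ω
R = R₁ + R₂ = 0.4768 Ω
V = IR = 14.4 × 0.4768 = 6.87 V

6.87 V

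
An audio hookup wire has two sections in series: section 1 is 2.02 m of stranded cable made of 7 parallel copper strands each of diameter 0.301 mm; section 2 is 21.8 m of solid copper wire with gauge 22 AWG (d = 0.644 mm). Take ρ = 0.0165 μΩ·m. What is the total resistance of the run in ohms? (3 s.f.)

ρ = 0.0165 μΩ·m = 1.65×10^-8 Ω·m
Section 1: A_strand = π(1.5050e-04)² = 7.116e-08 m²; R₁ = ρL/(N·A_s) = (1.65×10^-8)(2.02)/(7×7.116e-08) = 0.06691 Ω
Section 2: A = π(0.644/2 mm)² = π(3.2200e-04 m)² = 3.257e-07 m²
R₂ = (1.65×10^-8)(21.8)/(3.257e-07) = 1.104 Ω
R = R₁ + R₂ = 1.17 Ω

1.17 Ω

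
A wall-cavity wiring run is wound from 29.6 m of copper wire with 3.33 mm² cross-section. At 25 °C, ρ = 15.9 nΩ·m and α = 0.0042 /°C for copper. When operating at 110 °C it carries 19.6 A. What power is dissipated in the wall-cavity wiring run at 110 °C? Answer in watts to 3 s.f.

73.7 W

ρ = 15.9 nΩ·m = 1.59×10^-8 Ω·m
A = 3.33 mm² = 3.330e-06 m²
R₍25₎ = ρL/A = (1.59×10^-8)(29.6)/(3.330e-06) = 0.1413 Ω
R₍110₎ = R₍25₎(1 + αΔT) = 0.1413 × (1 + 0.0042×85) = 0.1918 Ω
P = I²R = (19.6)² × 0.1918 = 73.7 W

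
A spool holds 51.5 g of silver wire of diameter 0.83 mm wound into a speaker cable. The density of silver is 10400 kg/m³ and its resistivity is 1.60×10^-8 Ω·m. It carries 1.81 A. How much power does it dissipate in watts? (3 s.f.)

A = π(d/2)² = π(4.1500e-04 m)² = 5.4106e-07 m²
L = m/(density·A) = 0.0515/(10400×5.4106e-07) = 9.152 m
R = ρL/A = (1.60×10^-8)(9.152)/(5.4106e-07) = 0.2706 Ω
P = I²R = (1.81)² × 0.2706 = 0.887 W

0.887 W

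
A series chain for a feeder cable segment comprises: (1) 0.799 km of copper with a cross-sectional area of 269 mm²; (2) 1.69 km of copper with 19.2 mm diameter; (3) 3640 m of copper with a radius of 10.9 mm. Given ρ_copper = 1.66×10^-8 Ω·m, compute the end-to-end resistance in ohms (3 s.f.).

Seg 1: A = 269 mm² = 2.690e-04 m²
R_1 = (1.66×10^-8)(799)/(2.690e-04) = 0.04931 Ω
Seg 2: A = π(d/2)² = π(9.6000e-03 m)² = 2.895e-04 m²
R_2 = (1.66×10^-8)(1690)/(2.895e-04) = 0.0969 Ω
Seg 3: A = πr² = π(1.0900e-02 m)² = 3.733e-04 m²
R_3 = (1.66×10^-8)(3640)/(3.733e-04) = 0.1619 Ω
R_total = R_1 + R_2 + R_3 = 0.308 Ω

0.308 Ω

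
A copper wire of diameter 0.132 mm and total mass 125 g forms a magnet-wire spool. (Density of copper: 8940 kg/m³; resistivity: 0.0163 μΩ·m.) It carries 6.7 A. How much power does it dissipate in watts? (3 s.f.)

54600 W

ρ = 0.0163 μΩ·m = 1.63×10^-8 Ω·m
A = π(d/2)² = π(6.6000e-05 m)² = 1.3685e-08 m²
L = m/(density·A) = 0.125/(8940×1.3685e-08) = 1022 m
R = ρL/A = (1.63×10^-8)(1022)/(1.3685e-08) = 1217 Ω
P = I²R = (6.7)² × 1217 = 54600 W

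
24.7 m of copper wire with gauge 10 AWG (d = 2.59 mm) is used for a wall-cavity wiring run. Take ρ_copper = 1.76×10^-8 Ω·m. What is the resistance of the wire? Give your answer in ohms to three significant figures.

A = π(2.59/2 mm)² = π(1.2950e-03 m)² = 5.269e-06 m²
R = ρL/A = (1.76×10^-8)(24.7 m)/(5.269e-06 m²) = 0.0825 Ω

0.0825 Ω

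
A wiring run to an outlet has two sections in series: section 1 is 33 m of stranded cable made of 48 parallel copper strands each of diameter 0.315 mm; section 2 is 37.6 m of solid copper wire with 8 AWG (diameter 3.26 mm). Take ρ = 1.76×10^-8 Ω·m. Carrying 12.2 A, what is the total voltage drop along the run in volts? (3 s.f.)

2.86 V

Section 1: A_strand = π(1.5750e-04)² = 7.793e-08 m²; R₁ = ρL/(N·A_s) = (1.76×10^-8)(33)/(48×7.793e-08) = 0.1553 Ω
Section 2: A = π(3.26/2 mm)² = π(1.6300e-03 m)² = 8.347e-06 m²
R₂ = (1.76×10^-8)(37.6)/(8.347e-06) = 0.07928 Ω
R = R₁ + R₂ = 0.2345 Ω
V = IR = 12.2 × 0.2345 = 2.86 V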